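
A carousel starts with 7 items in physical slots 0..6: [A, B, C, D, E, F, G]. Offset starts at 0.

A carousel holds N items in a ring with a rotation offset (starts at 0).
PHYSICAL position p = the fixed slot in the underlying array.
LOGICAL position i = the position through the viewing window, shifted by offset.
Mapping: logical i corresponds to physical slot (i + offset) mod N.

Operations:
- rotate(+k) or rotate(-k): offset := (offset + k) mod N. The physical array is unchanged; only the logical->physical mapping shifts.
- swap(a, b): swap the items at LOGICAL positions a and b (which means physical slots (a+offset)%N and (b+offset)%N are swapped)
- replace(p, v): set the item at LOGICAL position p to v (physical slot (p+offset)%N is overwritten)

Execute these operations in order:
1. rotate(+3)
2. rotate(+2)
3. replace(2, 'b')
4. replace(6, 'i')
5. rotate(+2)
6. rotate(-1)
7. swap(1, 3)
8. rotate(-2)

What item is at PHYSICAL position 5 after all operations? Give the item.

After op 1 (rotate(+3)): offset=3, physical=[A,B,C,D,E,F,G], logical=[D,E,F,G,A,B,C]
After op 2 (rotate(+2)): offset=5, physical=[A,B,C,D,E,F,G], logical=[F,G,A,B,C,D,E]
After op 3 (replace(2, 'b')): offset=5, physical=[b,B,C,D,E,F,G], logical=[F,G,b,B,C,D,E]
After op 4 (replace(6, 'i')): offset=5, physical=[b,B,C,D,i,F,G], logical=[F,G,b,B,C,D,i]
After op 5 (rotate(+2)): offset=0, physical=[b,B,C,D,i,F,G], logical=[b,B,C,D,i,F,G]
After op 6 (rotate(-1)): offset=6, physical=[b,B,C,D,i,F,G], logical=[G,b,B,C,D,i,F]
After op 7 (swap(1, 3)): offset=6, physical=[C,B,b,D,i,F,G], logical=[G,C,B,b,D,i,F]
After op 8 (rotate(-2)): offset=4, physical=[C,B,b,D,i,F,G], logical=[i,F,G,C,B,b,D]

Answer: F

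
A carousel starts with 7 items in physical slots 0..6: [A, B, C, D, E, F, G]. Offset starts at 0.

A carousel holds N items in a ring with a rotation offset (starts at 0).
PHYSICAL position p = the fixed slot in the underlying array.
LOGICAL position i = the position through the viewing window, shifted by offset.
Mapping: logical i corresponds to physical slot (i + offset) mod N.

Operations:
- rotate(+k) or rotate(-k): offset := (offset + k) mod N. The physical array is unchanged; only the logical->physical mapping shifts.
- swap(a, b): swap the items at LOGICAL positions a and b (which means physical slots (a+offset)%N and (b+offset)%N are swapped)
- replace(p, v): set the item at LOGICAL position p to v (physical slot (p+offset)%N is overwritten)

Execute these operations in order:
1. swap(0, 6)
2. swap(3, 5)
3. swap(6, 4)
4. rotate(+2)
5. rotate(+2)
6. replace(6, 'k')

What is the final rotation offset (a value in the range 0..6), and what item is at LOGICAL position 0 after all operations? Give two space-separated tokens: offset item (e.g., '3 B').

After op 1 (swap(0, 6)): offset=0, physical=[G,B,C,D,E,F,A], logical=[G,B,C,D,E,F,A]
After op 2 (swap(3, 5)): offset=0, physical=[G,B,C,F,E,D,A], logical=[G,B,C,F,E,D,A]
After op 3 (swap(6, 4)): offset=0, physical=[G,B,C,F,A,D,E], logical=[G,B,C,F,A,D,E]
After op 4 (rotate(+2)): offset=2, physical=[G,B,C,F,A,D,E], logical=[C,F,A,D,E,G,B]
After op 5 (rotate(+2)): offset=4, physical=[G,B,C,F,A,D,E], logical=[A,D,E,G,B,C,F]
After op 6 (replace(6, 'k')): offset=4, physical=[G,B,C,k,A,D,E], logical=[A,D,E,G,B,C,k]

Answer: 4 A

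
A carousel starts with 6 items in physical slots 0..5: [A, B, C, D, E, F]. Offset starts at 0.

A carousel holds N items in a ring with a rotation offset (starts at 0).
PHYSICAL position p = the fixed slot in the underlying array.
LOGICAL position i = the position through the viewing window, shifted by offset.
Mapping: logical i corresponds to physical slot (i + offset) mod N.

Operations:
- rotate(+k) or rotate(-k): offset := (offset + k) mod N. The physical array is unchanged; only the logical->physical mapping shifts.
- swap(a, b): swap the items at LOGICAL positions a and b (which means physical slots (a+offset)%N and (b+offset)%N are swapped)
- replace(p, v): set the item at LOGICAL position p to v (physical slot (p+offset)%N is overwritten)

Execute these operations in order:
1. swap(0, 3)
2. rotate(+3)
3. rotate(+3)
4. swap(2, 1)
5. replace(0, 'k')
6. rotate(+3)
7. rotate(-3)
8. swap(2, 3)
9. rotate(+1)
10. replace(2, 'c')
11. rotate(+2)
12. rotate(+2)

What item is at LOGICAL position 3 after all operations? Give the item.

After op 1 (swap(0, 3)): offset=0, physical=[D,B,C,A,E,F], logical=[D,B,C,A,E,F]
After op 2 (rotate(+3)): offset=3, physical=[D,B,C,A,E,F], logical=[A,E,F,D,B,C]
After op 3 (rotate(+3)): offset=0, physical=[D,B,C,A,E,F], logical=[D,B,C,A,E,F]
After op 4 (swap(2, 1)): offset=0, physical=[D,C,B,A,E,F], logical=[D,C,B,A,E,F]
After op 5 (replace(0, 'k')): offset=0, physical=[k,C,B,A,E,F], logical=[k,C,B,A,E,F]
After op 6 (rotate(+3)): offset=3, physical=[k,C,B,A,E,F], logical=[A,E,F,k,C,B]
After op 7 (rotate(-3)): offset=0, physical=[k,C,B,A,E,F], logical=[k,C,B,A,E,F]
After op 8 (swap(2, 3)): offset=0, physical=[k,C,A,B,E,F], logical=[k,C,A,B,E,F]
After op 9 (rotate(+1)): offset=1, physical=[k,C,A,B,E,F], logical=[C,A,B,E,F,k]
After op 10 (replace(2, 'c')): offset=1, physical=[k,C,A,c,E,F], logical=[C,A,c,E,F,k]
After op 11 (rotate(+2)): offset=3, physical=[k,C,A,c,E,F], logical=[c,E,F,k,C,A]
After op 12 (rotate(+2)): offset=5, physical=[k,C,A,c,E,F], logical=[F,k,C,A,c,E]

Answer: A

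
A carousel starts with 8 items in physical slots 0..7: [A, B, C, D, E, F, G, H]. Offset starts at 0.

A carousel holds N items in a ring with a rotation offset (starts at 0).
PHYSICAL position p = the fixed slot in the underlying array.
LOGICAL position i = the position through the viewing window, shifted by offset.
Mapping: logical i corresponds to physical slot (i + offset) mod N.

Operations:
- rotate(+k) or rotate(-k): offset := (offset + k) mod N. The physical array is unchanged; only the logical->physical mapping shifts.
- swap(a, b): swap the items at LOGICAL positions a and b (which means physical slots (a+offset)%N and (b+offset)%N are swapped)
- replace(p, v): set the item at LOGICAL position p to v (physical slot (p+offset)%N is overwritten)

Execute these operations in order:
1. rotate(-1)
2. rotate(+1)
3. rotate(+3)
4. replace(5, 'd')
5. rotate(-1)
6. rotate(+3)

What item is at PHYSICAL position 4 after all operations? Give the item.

After op 1 (rotate(-1)): offset=7, physical=[A,B,C,D,E,F,G,H], logical=[H,A,B,C,D,E,F,G]
After op 2 (rotate(+1)): offset=0, physical=[A,B,C,D,E,F,G,H], logical=[A,B,C,D,E,F,G,H]
After op 3 (rotate(+3)): offset=3, physical=[A,B,C,D,E,F,G,H], logical=[D,E,F,G,H,A,B,C]
After op 4 (replace(5, 'd')): offset=3, physical=[d,B,C,D,E,F,G,H], logical=[D,E,F,G,H,d,B,C]
After op 5 (rotate(-1)): offset=2, physical=[d,B,C,D,E,F,G,H], logical=[C,D,E,F,G,H,d,B]
After op 6 (rotate(+3)): offset=5, physical=[d,B,C,D,E,F,G,H], logical=[F,G,H,d,B,C,D,E]

Answer: E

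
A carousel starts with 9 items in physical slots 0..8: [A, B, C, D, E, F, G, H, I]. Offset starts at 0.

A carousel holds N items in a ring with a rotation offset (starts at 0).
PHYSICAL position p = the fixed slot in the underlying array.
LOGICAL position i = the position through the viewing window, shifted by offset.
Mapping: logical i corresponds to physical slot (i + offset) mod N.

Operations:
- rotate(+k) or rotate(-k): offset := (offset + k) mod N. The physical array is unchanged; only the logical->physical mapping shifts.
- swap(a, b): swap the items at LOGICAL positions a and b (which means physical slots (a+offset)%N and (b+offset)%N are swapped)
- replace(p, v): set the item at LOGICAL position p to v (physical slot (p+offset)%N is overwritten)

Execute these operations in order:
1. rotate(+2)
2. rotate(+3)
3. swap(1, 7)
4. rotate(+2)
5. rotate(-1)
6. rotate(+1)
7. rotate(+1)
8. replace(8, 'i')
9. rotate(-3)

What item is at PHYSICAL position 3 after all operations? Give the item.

Answer: G

Derivation:
After op 1 (rotate(+2)): offset=2, physical=[A,B,C,D,E,F,G,H,I], logical=[C,D,E,F,G,H,I,A,B]
After op 2 (rotate(+3)): offset=5, physical=[A,B,C,D,E,F,G,H,I], logical=[F,G,H,I,A,B,C,D,E]
After op 3 (swap(1, 7)): offset=5, physical=[A,B,C,G,E,F,D,H,I], logical=[F,D,H,I,A,B,C,G,E]
After op 4 (rotate(+2)): offset=7, physical=[A,B,C,G,E,F,D,H,I], logical=[H,I,A,B,C,G,E,F,D]
After op 5 (rotate(-1)): offset=6, physical=[A,B,C,G,E,F,D,H,I], logical=[D,H,I,A,B,C,G,E,F]
After op 6 (rotate(+1)): offset=7, physical=[A,B,C,G,E,F,D,H,I], logical=[H,I,A,B,C,G,E,F,D]
After op 7 (rotate(+1)): offset=8, physical=[A,B,C,G,E,F,D,H,I], logical=[I,A,B,C,G,E,F,D,H]
After op 8 (replace(8, 'i')): offset=8, physical=[A,B,C,G,E,F,D,i,I], logical=[I,A,B,C,G,E,F,D,i]
After op 9 (rotate(-3)): offset=5, physical=[A,B,C,G,E,F,D,i,I], logical=[F,D,i,I,A,B,C,G,E]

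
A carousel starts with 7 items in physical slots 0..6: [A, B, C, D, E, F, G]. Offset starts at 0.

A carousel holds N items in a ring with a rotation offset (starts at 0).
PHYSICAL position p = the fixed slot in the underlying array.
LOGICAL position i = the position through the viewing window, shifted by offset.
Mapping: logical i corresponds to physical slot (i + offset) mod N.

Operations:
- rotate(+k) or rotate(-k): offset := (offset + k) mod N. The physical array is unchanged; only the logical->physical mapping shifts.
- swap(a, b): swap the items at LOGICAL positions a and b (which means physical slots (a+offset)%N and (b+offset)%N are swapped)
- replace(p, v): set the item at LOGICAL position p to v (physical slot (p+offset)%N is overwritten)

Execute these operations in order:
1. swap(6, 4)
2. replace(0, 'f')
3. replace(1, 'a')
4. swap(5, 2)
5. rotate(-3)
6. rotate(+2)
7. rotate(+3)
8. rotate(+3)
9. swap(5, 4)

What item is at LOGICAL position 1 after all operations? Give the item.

After op 1 (swap(6, 4)): offset=0, physical=[A,B,C,D,G,F,E], logical=[A,B,C,D,G,F,E]
After op 2 (replace(0, 'f')): offset=0, physical=[f,B,C,D,G,F,E], logical=[f,B,C,D,G,F,E]
After op 3 (replace(1, 'a')): offset=0, physical=[f,a,C,D,G,F,E], logical=[f,a,C,D,G,F,E]
After op 4 (swap(5, 2)): offset=0, physical=[f,a,F,D,G,C,E], logical=[f,a,F,D,G,C,E]
After op 5 (rotate(-3)): offset=4, physical=[f,a,F,D,G,C,E], logical=[G,C,E,f,a,F,D]
After op 6 (rotate(+2)): offset=6, physical=[f,a,F,D,G,C,E], logical=[E,f,a,F,D,G,C]
After op 7 (rotate(+3)): offset=2, physical=[f,a,F,D,G,C,E], logical=[F,D,G,C,E,f,a]
After op 8 (rotate(+3)): offset=5, physical=[f,a,F,D,G,C,E], logical=[C,E,f,a,F,D,G]
After op 9 (swap(5, 4)): offset=5, physical=[f,a,D,F,G,C,E], logical=[C,E,f,a,D,F,G]

Answer: E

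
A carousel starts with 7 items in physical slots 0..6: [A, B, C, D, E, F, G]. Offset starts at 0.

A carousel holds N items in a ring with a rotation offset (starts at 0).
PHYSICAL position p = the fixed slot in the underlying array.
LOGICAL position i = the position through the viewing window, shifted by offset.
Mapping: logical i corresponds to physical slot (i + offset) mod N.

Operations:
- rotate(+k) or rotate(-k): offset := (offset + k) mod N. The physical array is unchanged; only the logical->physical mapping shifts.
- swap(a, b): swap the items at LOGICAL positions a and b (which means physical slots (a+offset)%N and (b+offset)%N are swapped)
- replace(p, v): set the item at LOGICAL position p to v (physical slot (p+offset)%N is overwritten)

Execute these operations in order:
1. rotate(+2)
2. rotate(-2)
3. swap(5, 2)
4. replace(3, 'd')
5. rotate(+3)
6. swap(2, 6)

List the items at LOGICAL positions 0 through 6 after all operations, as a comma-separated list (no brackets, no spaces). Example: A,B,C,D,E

Answer: d,E,F,G,A,B,C

Derivation:
After op 1 (rotate(+2)): offset=2, physical=[A,B,C,D,E,F,G], logical=[C,D,E,F,G,A,B]
After op 2 (rotate(-2)): offset=0, physical=[A,B,C,D,E,F,G], logical=[A,B,C,D,E,F,G]
After op 3 (swap(5, 2)): offset=0, physical=[A,B,F,D,E,C,G], logical=[A,B,F,D,E,C,G]
After op 4 (replace(3, 'd')): offset=0, physical=[A,B,F,d,E,C,G], logical=[A,B,F,d,E,C,G]
After op 5 (rotate(+3)): offset=3, physical=[A,B,F,d,E,C,G], logical=[d,E,C,G,A,B,F]
After op 6 (swap(2, 6)): offset=3, physical=[A,B,C,d,E,F,G], logical=[d,E,F,G,A,B,C]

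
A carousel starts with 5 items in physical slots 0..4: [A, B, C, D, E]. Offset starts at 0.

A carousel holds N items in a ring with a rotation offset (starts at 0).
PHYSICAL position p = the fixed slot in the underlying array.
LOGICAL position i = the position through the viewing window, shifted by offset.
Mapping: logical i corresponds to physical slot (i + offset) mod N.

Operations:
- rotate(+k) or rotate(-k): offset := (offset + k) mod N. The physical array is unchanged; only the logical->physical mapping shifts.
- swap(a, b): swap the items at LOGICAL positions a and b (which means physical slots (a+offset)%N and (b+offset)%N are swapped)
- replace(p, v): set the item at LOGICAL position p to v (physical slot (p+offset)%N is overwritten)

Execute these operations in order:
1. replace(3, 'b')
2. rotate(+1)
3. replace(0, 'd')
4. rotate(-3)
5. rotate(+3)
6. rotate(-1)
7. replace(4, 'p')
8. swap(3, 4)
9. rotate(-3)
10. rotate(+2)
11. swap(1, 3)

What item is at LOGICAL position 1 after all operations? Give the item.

After op 1 (replace(3, 'b')): offset=0, physical=[A,B,C,b,E], logical=[A,B,C,b,E]
After op 2 (rotate(+1)): offset=1, physical=[A,B,C,b,E], logical=[B,C,b,E,A]
After op 3 (replace(0, 'd')): offset=1, physical=[A,d,C,b,E], logical=[d,C,b,E,A]
After op 4 (rotate(-3)): offset=3, physical=[A,d,C,b,E], logical=[b,E,A,d,C]
After op 5 (rotate(+3)): offset=1, physical=[A,d,C,b,E], logical=[d,C,b,E,A]
After op 6 (rotate(-1)): offset=0, physical=[A,d,C,b,E], logical=[A,d,C,b,E]
After op 7 (replace(4, 'p')): offset=0, physical=[A,d,C,b,p], logical=[A,d,C,b,p]
After op 8 (swap(3, 4)): offset=0, physical=[A,d,C,p,b], logical=[A,d,C,p,b]
After op 9 (rotate(-3)): offset=2, physical=[A,d,C,p,b], logical=[C,p,b,A,d]
After op 10 (rotate(+2)): offset=4, physical=[A,d,C,p,b], logical=[b,A,d,C,p]
After op 11 (swap(1, 3)): offset=4, physical=[C,d,A,p,b], logical=[b,C,d,A,p]

Answer: C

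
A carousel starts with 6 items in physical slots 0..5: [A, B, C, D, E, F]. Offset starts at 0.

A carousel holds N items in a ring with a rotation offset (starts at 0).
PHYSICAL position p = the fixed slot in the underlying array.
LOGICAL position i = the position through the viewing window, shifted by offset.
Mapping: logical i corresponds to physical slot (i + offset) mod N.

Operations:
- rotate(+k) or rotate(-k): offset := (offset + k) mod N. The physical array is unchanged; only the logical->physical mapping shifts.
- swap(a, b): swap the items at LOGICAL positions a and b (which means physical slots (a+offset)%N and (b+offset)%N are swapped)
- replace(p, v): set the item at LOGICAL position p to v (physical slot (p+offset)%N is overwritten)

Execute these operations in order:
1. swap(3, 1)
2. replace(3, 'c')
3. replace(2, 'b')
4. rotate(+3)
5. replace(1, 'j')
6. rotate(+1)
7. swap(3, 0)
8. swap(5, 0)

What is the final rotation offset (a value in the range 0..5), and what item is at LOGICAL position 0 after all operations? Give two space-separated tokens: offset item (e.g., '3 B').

After op 1 (swap(3, 1)): offset=0, physical=[A,D,C,B,E,F], logical=[A,D,C,B,E,F]
After op 2 (replace(3, 'c')): offset=0, physical=[A,D,C,c,E,F], logical=[A,D,C,c,E,F]
After op 3 (replace(2, 'b')): offset=0, physical=[A,D,b,c,E,F], logical=[A,D,b,c,E,F]
After op 4 (rotate(+3)): offset=3, physical=[A,D,b,c,E,F], logical=[c,E,F,A,D,b]
After op 5 (replace(1, 'j')): offset=3, physical=[A,D,b,c,j,F], logical=[c,j,F,A,D,b]
After op 6 (rotate(+1)): offset=4, physical=[A,D,b,c,j,F], logical=[j,F,A,D,b,c]
After op 7 (swap(3, 0)): offset=4, physical=[A,j,b,c,D,F], logical=[D,F,A,j,b,c]
After op 8 (swap(5, 0)): offset=4, physical=[A,j,b,D,c,F], logical=[c,F,A,j,b,D]

Answer: 4 c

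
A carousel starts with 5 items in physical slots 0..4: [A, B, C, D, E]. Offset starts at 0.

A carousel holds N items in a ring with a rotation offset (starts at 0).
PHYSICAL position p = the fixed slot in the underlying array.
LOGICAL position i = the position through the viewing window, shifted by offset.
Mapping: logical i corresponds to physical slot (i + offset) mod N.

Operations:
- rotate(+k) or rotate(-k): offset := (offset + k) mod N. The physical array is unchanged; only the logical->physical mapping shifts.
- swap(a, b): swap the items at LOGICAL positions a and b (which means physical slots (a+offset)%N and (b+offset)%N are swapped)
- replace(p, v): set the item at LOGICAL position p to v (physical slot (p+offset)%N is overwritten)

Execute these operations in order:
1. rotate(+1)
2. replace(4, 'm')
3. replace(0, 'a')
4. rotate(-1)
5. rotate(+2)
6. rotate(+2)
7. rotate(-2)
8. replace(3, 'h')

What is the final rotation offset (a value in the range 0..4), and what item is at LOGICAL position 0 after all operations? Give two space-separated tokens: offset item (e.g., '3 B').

Answer: 2 C

Derivation:
After op 1 (rotate(+1)): offset=1, physical=[A,B,C,D,E], logical=[B,C,D,E,A]
After op 2 (replace(4, 'm')): offset=1, physical=[m,B,C,D,E], logical=[B,C,D,E,m]
After op 3 (replace(0, 'a')): offset=1, physical=[m,a,C,D,E], logical=[a,C,D,E,m]
After op 4 (rotate(-1)): offset=0, physical=[m,a,C,D,E], logical=[m,a,C,D,E]
After op 5 (rotate(+2)): offset=2, physical=[m,a,C,D,E], logical=[C,D,E,m,a]
After op 6 (rotate(+2)): offset=4, physical=[m,a,C,D,E], logical=[E,m,a,C,D]
After op 7 (rotate(-2)): offset=2, physical=[m,a,C,D,E], logical=[C,D,E,m,a]
After op 8 (replace(3, 'h')): offset=2, physical=[h,a,C,D,E], logical=[C,D,E,h,a]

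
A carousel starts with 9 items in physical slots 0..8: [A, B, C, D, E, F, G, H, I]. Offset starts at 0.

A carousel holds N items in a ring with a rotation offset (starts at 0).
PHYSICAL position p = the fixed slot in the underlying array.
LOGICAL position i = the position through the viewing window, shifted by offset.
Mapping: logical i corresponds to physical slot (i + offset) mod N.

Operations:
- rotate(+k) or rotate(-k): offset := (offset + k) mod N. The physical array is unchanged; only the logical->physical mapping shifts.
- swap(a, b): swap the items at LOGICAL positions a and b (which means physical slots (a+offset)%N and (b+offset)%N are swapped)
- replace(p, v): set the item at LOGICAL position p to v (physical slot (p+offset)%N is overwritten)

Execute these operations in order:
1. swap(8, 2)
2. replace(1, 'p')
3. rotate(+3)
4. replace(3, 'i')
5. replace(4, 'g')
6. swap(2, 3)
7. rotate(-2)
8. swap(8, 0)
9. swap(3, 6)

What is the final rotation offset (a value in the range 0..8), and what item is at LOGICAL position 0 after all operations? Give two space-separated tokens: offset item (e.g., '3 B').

Answer: 1 A

Derivation:
After op 1 (swap(8, 2)): offset=0, physical=[A,B,I,D,E,F,G,H,C], logical=[A,B,I,D,E,F,G,H,C]
After op 2 (replace(1, 'p')): offset=0, physical=[A,p,I,D,E,F,G,H,C], logical=[A,p,I,D,E,F,G,H,C]
After op 3 (rotate(+3)): offset=3, physical=[A,p,I,D,E,F,G,H,C], logical=[D,E,F,G,H,C,A,p,I]
After op 4 (replace(3, 'i')): offset=3, physical=[A,p,I,D,E,F,i,H,C], logical=[D,E,F,i,H,C,A,p,I]
After op 5 (replace(4, 'g')): offset=3, physical=[A,p,I,D,E,F,i,g,C], logical=[D,E,F,i,g,C,A,p,I]
After op 6 (swap(2, 3)): offset=3, physical=[A,p,I,D,E,i,F,g,C], logical=[D,E,i,F,g,C,A,p,I]
After op 7 (rotate(-2)): offset=1, physical=[A,p,I,D,E,i,F,g,C], logical=[p,I,D,E,i,F,g,C,A]
After op 8 (swap(8, 0)): offset=1, physical=[p,A,I,D,E,i,F,g,C], logical=[A,I,D,E,i,F,g,C,p]
After op 9 (swap(3, 6)): offset=1, physical=[p,A,I,D,g,i,F,E,C], logical=[A,I,D,g,i,F,E,C,p]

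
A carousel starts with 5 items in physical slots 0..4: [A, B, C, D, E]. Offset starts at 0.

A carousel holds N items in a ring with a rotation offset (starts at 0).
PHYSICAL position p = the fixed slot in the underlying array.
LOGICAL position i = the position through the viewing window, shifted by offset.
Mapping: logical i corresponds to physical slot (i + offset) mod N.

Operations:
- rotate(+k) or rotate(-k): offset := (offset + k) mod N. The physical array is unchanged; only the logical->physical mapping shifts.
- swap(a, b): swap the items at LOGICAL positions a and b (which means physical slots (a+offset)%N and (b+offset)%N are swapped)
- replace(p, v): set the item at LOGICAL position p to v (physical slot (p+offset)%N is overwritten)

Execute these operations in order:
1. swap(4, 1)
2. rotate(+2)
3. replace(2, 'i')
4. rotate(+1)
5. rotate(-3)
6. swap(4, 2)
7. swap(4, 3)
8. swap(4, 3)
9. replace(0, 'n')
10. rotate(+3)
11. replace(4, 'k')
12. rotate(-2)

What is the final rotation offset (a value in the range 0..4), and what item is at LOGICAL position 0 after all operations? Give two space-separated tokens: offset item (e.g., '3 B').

After op 1 (swap(4, 1)): offset=0, physical=[A,E,C,D,B], logical=[A,E,C,D,B]
After op 2 (rotate(+2)): offset=2, physical=[A,E,C,D,B], logical=[C,D,B,A,E]
After op 3 (replace(2, 'i')): offset=2, physical=[A,E,C,D,i], logical=[C,D,i,A,E]
After op 4 (rotate(+1)): offset=3, physical=[A,E,C,D,i], logical=[D,i,A,E,C]
After op 5 (rotate(-3)): offset=0, physical=[A,E,C,D,i], logical=[A,E,C,D,i]
After op 6 (swap(4, 2)): offset=0, physical=[A,E,i,D,C], logical=[A,E,i,D,C]
After op 7 (swap(4, 3)): offset=0, physical=[A,E,i,C,D], logical=[A,E,i,C,D]
After op 8 (swap(4, 3)): offset=0, physical=[A,E,i,D,C], logical=[A,E,i,D,C]
After op 9 (replace(0, 'n')): offset=0, physical=[n,E,i,D,C], logical=[n,E,i,D,C]
After op 10 (rotate(+3)): offset=3, physical=[n,E,i,D,C], logical=[D,C,n,E,i]
After op 11 (replace(4, 'k')): offset=3, physical=[n,E,k,D,C], logical=[D,C,n,E,k]
After op 12 (rotate(-2)): offset=1, physical=[n,E,k,D,C], logical=[E,k,D,C,n]

Answer: 1 E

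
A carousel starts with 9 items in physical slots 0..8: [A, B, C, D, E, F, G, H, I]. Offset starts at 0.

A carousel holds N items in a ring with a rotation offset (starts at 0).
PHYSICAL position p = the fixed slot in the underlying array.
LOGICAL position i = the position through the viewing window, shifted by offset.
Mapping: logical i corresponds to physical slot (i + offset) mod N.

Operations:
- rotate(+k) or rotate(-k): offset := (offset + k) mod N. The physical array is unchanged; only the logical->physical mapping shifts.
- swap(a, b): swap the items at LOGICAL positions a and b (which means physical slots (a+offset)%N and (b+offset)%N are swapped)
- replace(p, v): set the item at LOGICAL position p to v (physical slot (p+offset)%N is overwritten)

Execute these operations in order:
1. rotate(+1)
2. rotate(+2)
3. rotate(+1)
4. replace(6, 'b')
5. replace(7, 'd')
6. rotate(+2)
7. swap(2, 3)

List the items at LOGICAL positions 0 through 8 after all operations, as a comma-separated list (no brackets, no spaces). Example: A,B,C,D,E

Answer: G,H,A,I,b,d,D,E,F

Derivation:
After op 1 (rotate(+1)): offset=1, physical=[A,B,C,D,E,F,G,H,I], logical=[B,C,D,E,F,G,H,I,A]
After op 2 (rotate(+2)): offset=3, physical=[A,B,C,D,E,F,G,H,I], logical=[D,E,F,G,H,I,A,B,C]
After op 3 (rotate(+1)): offset=4, physical=[A,B,C,D,E,F,G,H,I], logical=[E,F,G,H,I,A,B,C,D]
After op 4 (replace(6, 'b')): offset=4, physical=[A,b,C,D,E,F,G,H,I], logical=[E,F,G,H,I,A,b,C,D]
After op 5 (replace(7, 'd')): offset=4, physical=[A,b,d,D,E,F,G,H,I], logical=[E,F,G,H,I,A,b,d,D]
After op 6 (rotate(+2)): offset=6, physical=[A,b,d,D,E,F,G,H,I], logical=[G,H,I,A,b,d,D,E,F]
After op 7 (swap(2, 3)): offset=6, physical=[I,b,d,D,E,F,G,H,A], logical=[G,H,A,I,b,d,D,E,F]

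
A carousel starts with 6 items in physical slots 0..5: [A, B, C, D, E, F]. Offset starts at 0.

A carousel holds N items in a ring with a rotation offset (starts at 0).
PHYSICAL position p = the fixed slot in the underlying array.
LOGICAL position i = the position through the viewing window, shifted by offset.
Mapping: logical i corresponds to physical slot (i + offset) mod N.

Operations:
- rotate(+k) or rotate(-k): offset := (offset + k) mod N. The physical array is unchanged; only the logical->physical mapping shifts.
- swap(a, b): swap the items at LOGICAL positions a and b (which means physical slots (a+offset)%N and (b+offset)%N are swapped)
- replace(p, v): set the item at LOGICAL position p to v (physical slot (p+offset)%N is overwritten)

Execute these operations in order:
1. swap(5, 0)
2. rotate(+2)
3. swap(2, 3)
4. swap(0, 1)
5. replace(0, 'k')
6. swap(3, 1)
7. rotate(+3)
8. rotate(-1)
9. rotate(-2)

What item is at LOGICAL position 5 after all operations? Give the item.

After op 1 (swap(5, 0)): offset=0, physical=[F,B,C,D,E,A], logical=[F,B,C,D,E,A]
After op 2 (rotate(+2)): offset=2, physical=[F,B,C,D,E,A], logical=[C,D,E,A,F,B]
After op 3 (swap(2, 3)): offset=2, physical=[F,B,C,D,A,E], logical=[C,D,A,E,F,B]
After op 4 (swap(0, 1)): offset=2, physical=[F,B,D,C,A,E], logical=[D,C,A,E,F,B]
After op 5 (replace(0, 'k')): offset=2, physical=[F,B,k,C,A,E], logical=[k,C,A,E,F,B]
After op 6 (swap(3, 1)): offset=2, physical=[F,B,k,E,A,C], logical=[k,E,A,C,F,B]
After op 7 (rotate(+3)): offset=5, physical=[F,B,k,E,A,C], logical=[C,F,B,k,E,A]
After op 8 (rotate(-1)): offset=4, physical=[F,B,k,E,A,C], logical=[A,C,F,B,k,E]
After op 9 (rotate(-2)): offset=2, physical=[F,B,k,E,A,C], logical=[k,E,A,C,F,B]

Answer: B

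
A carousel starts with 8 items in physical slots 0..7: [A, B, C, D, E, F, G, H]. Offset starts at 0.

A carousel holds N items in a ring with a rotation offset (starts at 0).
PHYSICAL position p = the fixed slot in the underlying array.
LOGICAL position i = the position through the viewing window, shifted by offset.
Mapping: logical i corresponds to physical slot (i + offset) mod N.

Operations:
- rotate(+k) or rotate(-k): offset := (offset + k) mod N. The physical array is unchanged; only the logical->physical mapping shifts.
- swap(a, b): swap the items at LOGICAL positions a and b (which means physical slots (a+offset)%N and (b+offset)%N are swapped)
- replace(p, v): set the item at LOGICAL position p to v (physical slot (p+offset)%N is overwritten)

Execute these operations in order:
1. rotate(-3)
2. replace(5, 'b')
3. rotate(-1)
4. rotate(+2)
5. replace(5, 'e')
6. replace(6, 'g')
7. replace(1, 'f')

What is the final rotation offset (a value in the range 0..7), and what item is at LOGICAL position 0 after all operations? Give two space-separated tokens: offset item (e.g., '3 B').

Answer: 6 G

Derivation:
After op 1 (rotate(-3)): offset=5, physical=[A,B,C,D,E,F,G,H], logical=[F,G,H,A,B,C,D,E]
After op 2 (replace(5, 'b')): offset=5, physical=[A,B,b,D,E,F,G,H], logical=[F,G,H,A,B,b,D,E]
After op 3 (rotate(-1)): offset=4, physical=[A,B,b,D,E,F,G,H], logical=[E,F,G,H,A,B,b,D]
After op 4 (rotate(+2)): offset=6, physical=[A,B,b,D,E,F,G,H], logical=[G,H,A,B,b,D,E,F]
After op 5 (replace(5, 'e')): offset=6, physical=[A,B,b,e,E,F,G,H], logical=[G,H,A,B,b,e,E,F]
After op 6 (replace(6, 'g')): offset=6, physical=[A,B,b,e,g,F,G,H], logical=[G,H,A,B,b,e,g,F]
After op 7 (replace(1, 'f')): offset=6, physical=[A,B,b,e,g,F,G,f], logical=[G,f,A,B,b,e,g,F]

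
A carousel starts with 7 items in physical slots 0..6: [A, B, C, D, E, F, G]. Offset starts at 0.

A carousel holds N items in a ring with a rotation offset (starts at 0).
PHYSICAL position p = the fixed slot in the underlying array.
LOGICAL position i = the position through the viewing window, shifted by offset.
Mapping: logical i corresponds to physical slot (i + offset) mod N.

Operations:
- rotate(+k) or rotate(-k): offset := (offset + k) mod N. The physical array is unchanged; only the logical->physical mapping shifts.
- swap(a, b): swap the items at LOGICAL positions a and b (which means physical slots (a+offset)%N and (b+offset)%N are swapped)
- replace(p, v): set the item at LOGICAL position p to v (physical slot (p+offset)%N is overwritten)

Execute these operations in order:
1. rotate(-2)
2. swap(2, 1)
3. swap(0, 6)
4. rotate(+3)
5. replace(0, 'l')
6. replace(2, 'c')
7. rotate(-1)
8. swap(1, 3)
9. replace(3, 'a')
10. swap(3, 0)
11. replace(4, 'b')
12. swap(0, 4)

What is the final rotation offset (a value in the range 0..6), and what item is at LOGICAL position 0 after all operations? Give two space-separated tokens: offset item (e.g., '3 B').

After op 1 (rotate(-2)): offset=5, physical=[A,B,C,D,E,F,G], logical=[F,G,A,B,C,D,E]
After op 2 (swap(2, 1)): offset=5, physical=[G,B,C,D,E,F,A], logical=[F,A,G,B,C,D,E]
After op 3 (swap(0, 6)): offset=5, physical=[G,B,C,D,F,E,A], logical=[E,A,G,B,C,D,F]
After op 4 (rotate(+3)): offset=1, physical=[G,B,C,D,F,E,A], logical=[B,C,D,F,E,A,G]
After op 5 (replace(0, 'l')): offset=1, physical=[G,l,C,D,F,E,A], logical=[l,C,D,F,E,A,G]
After op 6 (replace(2, 'c')): offset=1, physical=[G,l,C,c,F,E,A], logical=[l,C,c,F,E,A,G]
After op 7 (rotate(-1)): offset=0, physical=[G,l,C,c,F,E,A], logical=[G,l,C,c,F,E,A]
After op 8 (swap(1, 3)): offset=0, physical=[G,c,C,l,F,E,A], logical=[G,c,C,l,F,E,A]
After op 9 (replace(3, 'a')): offset=0, physical=[G,c,C,a,F,E,A], logical=[G,c,C,a,F,E,A]
After op 10 (swap(3, 0)): offset=0, physical=[a,c,C,G,F,E,A], logical=[a,c,C,G,F,E,A]
After op 11 (replace(4, 'b')): offset=0, physical=[a,c,C,G,b,E,A], logical=[a,c,C,G,b,E,A]
After op 12 (swap(0, 4)): offset=0, physical=[b,c,C,G,a,E,A], logical=[b,c,C,G,a,E,A]

Answer: 0 b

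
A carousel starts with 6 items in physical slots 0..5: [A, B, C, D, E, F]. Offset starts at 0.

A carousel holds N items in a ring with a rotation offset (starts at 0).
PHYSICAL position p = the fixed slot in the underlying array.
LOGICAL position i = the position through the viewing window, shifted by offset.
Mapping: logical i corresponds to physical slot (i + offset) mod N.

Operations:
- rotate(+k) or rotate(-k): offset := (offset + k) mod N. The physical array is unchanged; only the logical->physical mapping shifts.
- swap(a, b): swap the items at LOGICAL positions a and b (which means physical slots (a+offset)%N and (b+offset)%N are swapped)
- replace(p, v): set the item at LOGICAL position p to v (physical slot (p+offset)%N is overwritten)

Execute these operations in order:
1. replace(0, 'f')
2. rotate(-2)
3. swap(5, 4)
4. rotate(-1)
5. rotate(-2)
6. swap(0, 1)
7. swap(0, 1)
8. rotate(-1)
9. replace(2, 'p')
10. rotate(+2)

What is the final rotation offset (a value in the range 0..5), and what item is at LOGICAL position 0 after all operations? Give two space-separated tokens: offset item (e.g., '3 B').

Answer: 2 p

Derivation:
After op 1 (replace(0, 'f')): offset=0, physical=[f,B,C,D,E,F], logical=[f,B,C,D,E,F]
After op 2 (rotate(-2)): offset=4, physical=[f,B,C,D,E,F], logical=[E,F,f,B,C,D]
After op 3 (swap(5, 4)): offset=4, physical=[f,B,D,C,E,F], logical=[E,F,f,B,D,C]
After op 4 (rotate(-1)): offset=3, physical=[f,B,D,C,E,F], logical=[C,E,F,f,B,D]
After op 5 (rotate(-2)): offset=1, physical=[f,B,D,C,E,F], logical=[B,D,C,E,F,f]
After op 6 (swap(0, 1)): offset=1, physical=[f,D,B,C,E,F], logical=[D,B,C,E,F,f]
After op 7 (swap(0, 1)): offset=1, physical=[f,B,D,C,E,F], logical=[B,D,C,E,F,f]
After op 8 (rotate(-1)): offset=0, physical=[f,B,D,C,E,F], logical=[f,B,D,C,E,F]
After op 9 (replace(2, 'p')): offset=0, physical=[f,B,p,C,E,F], logical=[f,B,p,C,E,F]
After op 10 (rotate(+2)): offset=2, physical=[f,B,p,C,E,F], logical=[p,C,E,F,f,B]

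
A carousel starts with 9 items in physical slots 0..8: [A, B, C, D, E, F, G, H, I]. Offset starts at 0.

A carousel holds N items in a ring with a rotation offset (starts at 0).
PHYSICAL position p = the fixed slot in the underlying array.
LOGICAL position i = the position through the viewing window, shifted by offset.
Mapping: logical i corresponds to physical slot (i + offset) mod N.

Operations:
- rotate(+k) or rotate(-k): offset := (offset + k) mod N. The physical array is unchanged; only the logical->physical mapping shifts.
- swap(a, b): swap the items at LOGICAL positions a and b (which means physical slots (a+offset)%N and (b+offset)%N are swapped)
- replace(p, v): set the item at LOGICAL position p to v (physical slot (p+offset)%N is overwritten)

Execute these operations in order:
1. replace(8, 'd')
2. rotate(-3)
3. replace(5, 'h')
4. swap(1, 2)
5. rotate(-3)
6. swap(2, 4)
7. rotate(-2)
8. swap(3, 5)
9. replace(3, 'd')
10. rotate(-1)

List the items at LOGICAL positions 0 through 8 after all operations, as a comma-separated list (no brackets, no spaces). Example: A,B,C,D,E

After op 1 (replace(8, 'd')): offset=0, physical=[A,B,C,D,E,F,G,H,d], logical=[A,B,C,D,E,F,G,H,d]
After op 2 (rotate(-3)): offset=6, physical=[A,B,C,D,E,F,G,H,d], logical=[G,H,d,A,B,C,D,E,F]
After op 3 (replace(5, 'h')): offset=6, physical=[A,B,h,D,E,F,G,H,d], logical=[G,H,d,A,B,h,D,E,F]
After op 4 (swap(1, 2)): offset=6, physical=[A,B,h,D,E,F,G,d,H], logical=[G,d,H,A,B,h,D,E,F]
After op 5 (rotate(-3)): offset=3, physical=[A,B,h,D,E,F,G,d,H], logical=[D,E,F,G,d,H,A,B,h]
After op 6 (swap(2, 4)): offset=3, physical=[A,B,h,D,E,d,G,F,H], logical=[D,E,d,G,F,H,A,B,h]
After op 7 (rotate(-2)): offset=1, physical=[A,B,h,D,E,d,G,F,H], logical=[B,h,D,E,d,G,F,H,A]
After op 8 (swap(3, 5)): offset=1, physical=[A,B,h,D,G,d,E,F,H], logical=[B,h,D,G,d,E,F,H,A]
After op 9 (replace(3, 'd')): offset=1, physical=[A,B,h,D,d,d,E,F,H], logical=[B,h,D,d,d,E,F,H,A]
After op 10 (rotate(-1)): offset=0, physical=[A,B,h,D,d,d,E,F,H], logical=[A,B,h,D,d,d,E,F,H]

Answer: A,B,h,D,d,d,E,F,H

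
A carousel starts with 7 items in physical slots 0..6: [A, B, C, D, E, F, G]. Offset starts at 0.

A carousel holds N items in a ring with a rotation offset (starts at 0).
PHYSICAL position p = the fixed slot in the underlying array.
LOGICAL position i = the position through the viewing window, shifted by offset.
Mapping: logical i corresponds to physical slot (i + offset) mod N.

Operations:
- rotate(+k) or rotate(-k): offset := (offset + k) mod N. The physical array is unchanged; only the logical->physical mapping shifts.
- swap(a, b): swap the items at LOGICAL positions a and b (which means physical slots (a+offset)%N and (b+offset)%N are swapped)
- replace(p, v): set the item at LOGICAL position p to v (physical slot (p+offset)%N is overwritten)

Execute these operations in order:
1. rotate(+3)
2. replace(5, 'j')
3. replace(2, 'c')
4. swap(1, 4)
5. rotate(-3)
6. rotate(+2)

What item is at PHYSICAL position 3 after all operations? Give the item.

After op 1 (rotate(+3)): offset=3, physical=[A,B,C,D,E,F,G], logical=[D,E,F,G,A,B,C]
After op 2 (replace(5, 'j')): offset=3, physical=[A,j,C,D,E,F,G], logical=[D,E,F,G,A,j,C]
After op 3 (replace(2, 'c')): offset=3, physical=[A,j,C,D,E,c,G], logical=[D,E,c,G,A,j,C]
After op 4 (swap(1, 4)): offset=3, physical=[E,j,C,D,A,c,G], logical=[D,A,c,G,E,j,C]
After op 5 (rotate(-3)): offset=0, physical=[E,j,C,D,A,c,G], logical=[E,j,C,D,A,c,G]
After op 6 (rotate(+2)): offset=2, physical=[E,j,C,D,A,c,G], logical=[C,D,A,c,G,E,j]

Answer: D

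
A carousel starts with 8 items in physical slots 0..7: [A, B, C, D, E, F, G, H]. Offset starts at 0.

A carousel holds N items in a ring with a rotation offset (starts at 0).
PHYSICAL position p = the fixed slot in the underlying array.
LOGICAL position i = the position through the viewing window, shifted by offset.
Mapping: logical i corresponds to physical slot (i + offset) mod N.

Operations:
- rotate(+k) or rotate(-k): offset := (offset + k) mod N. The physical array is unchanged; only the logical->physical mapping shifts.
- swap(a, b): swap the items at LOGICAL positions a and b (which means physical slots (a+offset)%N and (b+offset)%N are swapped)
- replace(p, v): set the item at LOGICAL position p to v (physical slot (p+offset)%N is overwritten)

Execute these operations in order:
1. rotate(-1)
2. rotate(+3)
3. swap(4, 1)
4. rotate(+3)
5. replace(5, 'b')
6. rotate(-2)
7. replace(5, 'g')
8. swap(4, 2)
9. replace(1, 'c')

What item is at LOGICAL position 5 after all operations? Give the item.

After op 1 (rotate(-1)): offset=7, physical=[A,B,C,D,E,F,G,H], logical=[H,A,B,C,D,E,F,G]
After op 2 (rotate(+3)): offset=2, physical=[A,B,C,D,E,F,G,H], logical=[C,D,E,F,G,H,A,B]
After op 3 (swap(4, 1)): offset=2, physical=[A,B,C,G,E,F,D,H], logical=[C,G,E,F,D,H,A,B]
After op 4 (rotate(+3)): offset=5, physical=[A,B,C,G,E,F,D,H], logical=[F,D,H,A,B,C,G,E]
After op 5 (replace(5, 'b')): offset=5, physical=[A,B,b,G,E,F,D,H], logical=[F,D,H,A,B,b,G,E]
After op 6 (rotate(-2)): offset=3, physical=[A,B,b,G,E,F,D,H], logical=[G,E,F,D,H,A,B,b]
After op 7 (replace(5, 'g')): offset=3, physical=[g,B,b,G,E,F,D,H], logical=[G,E,F,D,H,g,B,b]
After op 8 (swap(4, 2)): offset=3, physical=[g,B,b,G,E,H,D,F], logical=[G,E,H,D,F,g,B,b]
After op 9 (replace(1, 'c')): offset=3, physical=[g,B,b,G,c,H,D,F], logical=[G,c,H,D,F,g,B,b]

Answer: g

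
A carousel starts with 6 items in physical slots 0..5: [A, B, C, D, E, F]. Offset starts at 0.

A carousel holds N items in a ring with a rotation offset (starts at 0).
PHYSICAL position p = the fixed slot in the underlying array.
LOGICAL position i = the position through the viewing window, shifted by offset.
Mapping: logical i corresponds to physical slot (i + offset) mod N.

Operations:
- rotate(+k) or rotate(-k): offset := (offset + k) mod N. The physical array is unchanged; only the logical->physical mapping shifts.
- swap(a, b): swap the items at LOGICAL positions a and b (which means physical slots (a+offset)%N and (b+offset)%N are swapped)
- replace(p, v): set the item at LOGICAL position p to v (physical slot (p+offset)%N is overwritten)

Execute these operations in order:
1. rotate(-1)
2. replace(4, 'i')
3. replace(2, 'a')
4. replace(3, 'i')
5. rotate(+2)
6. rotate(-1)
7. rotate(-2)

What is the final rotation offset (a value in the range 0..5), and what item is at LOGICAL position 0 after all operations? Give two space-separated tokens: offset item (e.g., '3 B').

Answer: 4 E

Derivation:
After op 1 (rotate(-1)): offset=5, physical=[A,B,C,D,E,F], logical=[F,A,B,C,D,E]
After op 2 (replace(4, 'i')): offset=5, physical=[A,B,C,i,E,F], logical=[F,A,B,C,i,E]
After op 3 (replace(2, 'a')): offset=5, physical=[A,a,C,i,E,F], logical=[F,A,a,C,i,E]
After op 4 (replace(3, 'i')): offset=5, physical=[A,a,i,i,E,F], logical=[F,A,a,i,i,E]
After op 5 (rotate(+2)): offset=1, physical=[A,a,i,i,E,F], logical=[a,i,i,E,F,A]
After op 6 (rotate(-1)): offset=0, physical=[A,a,i,i,E,F], logical=[A,a,i,i,E,F]
After op 7 (rotate(-2)): offset=4, physical=[A,a,i,i,E,F], logical=[E,F,A,a,i,i]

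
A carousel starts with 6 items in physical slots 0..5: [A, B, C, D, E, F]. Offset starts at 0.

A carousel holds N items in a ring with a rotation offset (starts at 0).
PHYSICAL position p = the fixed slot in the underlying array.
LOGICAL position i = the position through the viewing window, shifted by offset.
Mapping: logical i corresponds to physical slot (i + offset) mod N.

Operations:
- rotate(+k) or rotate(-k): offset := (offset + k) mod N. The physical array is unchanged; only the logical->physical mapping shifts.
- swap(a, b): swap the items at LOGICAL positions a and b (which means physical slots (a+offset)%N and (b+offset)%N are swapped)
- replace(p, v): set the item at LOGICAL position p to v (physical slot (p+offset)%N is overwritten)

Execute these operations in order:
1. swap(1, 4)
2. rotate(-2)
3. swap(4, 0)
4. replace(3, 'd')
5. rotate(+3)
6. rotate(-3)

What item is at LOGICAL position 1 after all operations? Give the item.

After op 1 (swap(1, 4)): offset=0, physical=[A,E,C,D,B,F], logical=[A,E,C,D,B,F]
After op 2 (rotate(-2)): offset=4, physical=[A,E,C,D,B,F], logical=[B,F,A,E,C,D]
After op 3 (swap(4, 0)): offset=4, physical=[A,E,B,D,C,F], logical=[C,F,A,E,B,D]
After op 4 (replace(3, 'd')): offset=4, physical=[A,d,B,D,C,F], logical=[C,F,A,d,B,D]
After op 5 (rotate(+3)): offset=1, physical=[A,d,B,D,C,F], logical=[d,B,D,C,F,A]
After op 6 (rotate(-3)): offset=4, physical=[A,d,B,D,C,F], logical=[C,F,A,d,B,D]

Answer: F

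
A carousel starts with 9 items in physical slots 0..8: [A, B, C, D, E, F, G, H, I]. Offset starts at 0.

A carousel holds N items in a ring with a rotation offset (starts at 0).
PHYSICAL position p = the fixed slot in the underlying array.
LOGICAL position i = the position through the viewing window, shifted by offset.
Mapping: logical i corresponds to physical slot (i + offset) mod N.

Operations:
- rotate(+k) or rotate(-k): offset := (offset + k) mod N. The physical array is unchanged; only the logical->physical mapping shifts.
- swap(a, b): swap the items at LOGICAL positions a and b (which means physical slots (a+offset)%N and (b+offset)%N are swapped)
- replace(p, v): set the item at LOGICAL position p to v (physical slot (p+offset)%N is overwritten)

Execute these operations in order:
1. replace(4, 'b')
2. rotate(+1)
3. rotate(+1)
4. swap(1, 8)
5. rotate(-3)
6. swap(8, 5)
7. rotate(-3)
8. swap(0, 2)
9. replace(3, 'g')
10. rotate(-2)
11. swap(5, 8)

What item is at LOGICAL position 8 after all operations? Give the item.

After op 1 (replace(4, 'b')): offset=0, physical=[A,B,C,D,b,F,G,H,I], logical=[A,B,C,D,b,F,G,H,I]
After op 2 (rotate(+1)): offset=1, physical=[A,B,C,D,b,F,G,H,I], logical=[B,C,D,b,F,G,H,I,A]
After op 3 (rotate(+1)): offset=2, physical=[A,B,C,D,b,F,G,H,I], logical=[C,D,b,F,G,H,I,A,B]
After op 4 (swap(1, 8)): offset=2, physical=[A,D,C,B,b,F,G,H,I], logical=[C,B,b,F,G,H,I,A,D]
After op 5 (rotate(-3)): offset=8, physical=[A,D,C,B,b,F,G,H,I], logical=[I,A,D,C,B,b,F,G,H]
After op 6 (swap(8, 5)): offset=8, physical=[A,D,C,B,H,F,G,b,I], logical=[I,A,D,C,B,H,F,G,b]
After op 7 (rotate(-3)): offset=5, physical=[A,D,C,B,H,F,G,b,I], logical=[F,G,b,I,A,D,C,B,H]
After op 8 (swap(0, 2)): offset=5, physical=[A,D,C,B,H,b,G,F,I], logical=[b,G,F,I,A,D,C,B,H]
After op 9 (replace(3, 'g')): offset=5, physical=[A,D,C,B,H,b,G,F,g], logical=[b,G,F,g,A,D,C,B,H]
After op 10 (rotate(-2)): offset=3, physical=[A,D,C,B,H,b,G,F,g], logical=[B,H,b,G,F,g,A,D,C]
After op 11 (swap(5, 8)): offset=3, physical=[A,D,g,B,H,b,G,F,C], logical=[B,H,b,G,F,C,A,D,g]

Answer: g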